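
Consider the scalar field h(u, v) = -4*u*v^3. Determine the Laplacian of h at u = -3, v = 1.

72

∂²h/∂u² = 0
∂²h/∂v² = -24*u*v
∇²h = -24*u*v
At (-3, 1): 72.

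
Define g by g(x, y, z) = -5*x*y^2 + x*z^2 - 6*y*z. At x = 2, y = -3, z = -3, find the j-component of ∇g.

(∇g)_2 = ∂g/∂y = -10*x*y - 6*z
At (2, -3, -3): 78.

78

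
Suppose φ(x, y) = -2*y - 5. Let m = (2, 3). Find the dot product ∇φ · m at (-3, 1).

-6

∂φ/∂x = 0
∂φ/∂y = -2
∇φ at (-3, 1) = (0, -2)
∇φ · m = (0)(2) + (-2)(3) = -6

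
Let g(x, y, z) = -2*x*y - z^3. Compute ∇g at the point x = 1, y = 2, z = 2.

(-4, -2, -12)

∂g/∂x = -2*y
∂g/∂y = -2*x
∂g/∂z = -3*z^2
∇g = (-2*y, -2*x, -3*z^2)
At (1, 2, 2): (-4, -2, -12).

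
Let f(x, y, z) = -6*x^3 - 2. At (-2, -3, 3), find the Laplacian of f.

72

∂²f/∂x² = -36*x
∂²f/∂y² = 0
∂²f/∂z² = 0
∇²f = -36*x
At (-2, -3, 3): 72.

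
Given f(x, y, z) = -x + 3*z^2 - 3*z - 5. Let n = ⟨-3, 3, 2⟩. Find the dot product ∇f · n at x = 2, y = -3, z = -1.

-15

∂f/∂x = -1
∂f/∂y = 0
∂f/∂z = 6*z - 3
∇f at (2, -3, -1) = (-1, 0, -9)
∇f · n = (-1)(-3) + (0)(3) + (-9)(2) = -15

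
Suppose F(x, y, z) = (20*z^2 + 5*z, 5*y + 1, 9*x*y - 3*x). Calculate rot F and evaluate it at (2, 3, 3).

(∇×F)₁ = ∂F₃/∂y − ∂F₂/∂z = 9*x
(∇×F)₂ = ∂F₁/∂z − ∂F₃/∂x = -9*y + 40*z + 8
(∇×F)₃ = ∂F₂/∂x − ∂F₁/∂y = 0
∇×F = (9*x, -9*y + 40*z + 8, 0)
At (2, 3, 3): (18, 101, 0).

(18, 101, 0)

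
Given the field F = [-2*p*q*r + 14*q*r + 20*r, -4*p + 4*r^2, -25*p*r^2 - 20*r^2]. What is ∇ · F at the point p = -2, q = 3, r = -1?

-54

∂F₁/∂p = -2*q*r
∂F₂/∂q = 0
∂F₃/∂r = -50*p*r - 40*r
∇·F = -50*p*r - 2*q*r - 40*r
At (-2, 3, -1): -54.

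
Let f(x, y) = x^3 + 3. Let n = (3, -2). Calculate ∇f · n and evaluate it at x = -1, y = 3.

9

∂f/∂x = 3*x^2
∂f/∂y = 0
∇f at (-1, 3) = (3, 0)
∇f · n = (3)(3) + (0)(-2) = 9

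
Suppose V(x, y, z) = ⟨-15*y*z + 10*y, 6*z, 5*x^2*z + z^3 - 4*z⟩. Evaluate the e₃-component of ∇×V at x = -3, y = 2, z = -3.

-55

(∇×V)_3 = ∂V₂/∂x − ∂V₁/∂y
= 0 − (-15*z + 10)
= 15*z - 10
At (-3, 2, -3): -55.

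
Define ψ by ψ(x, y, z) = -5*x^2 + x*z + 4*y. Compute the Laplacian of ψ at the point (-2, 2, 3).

-10

∂²ψ/∂x² = -10
∂²ψ/∂y² = 0
∂²ψ/∂z² = 0
∇²ψ = -10
At (-2, 2, 3): -10.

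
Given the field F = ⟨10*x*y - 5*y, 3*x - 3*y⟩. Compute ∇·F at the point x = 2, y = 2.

17

∂F₁/∂x = 10*y
∂F₂/∂y = -3
∇·F = 10*y - 3
At (2, 2): 17.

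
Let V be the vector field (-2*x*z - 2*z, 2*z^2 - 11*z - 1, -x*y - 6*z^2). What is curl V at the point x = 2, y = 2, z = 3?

(∇×V)₁ = ∂V₃/∂y − ∂V₂/∂z = -x - 4*z + 11
(∇×V)₂ = ∂V₁/∂z − ∂V₃/∂x = -2*x + y - 2
(∇×V)₃ = ∂V₂/∂x − ∂V₁/∂y = 0
∇×V = (-x - 4*z + 11, -2*x + y - 2, 0)
At (2, 2, 3): (-3, -4, 0).

(-3, -4, 0)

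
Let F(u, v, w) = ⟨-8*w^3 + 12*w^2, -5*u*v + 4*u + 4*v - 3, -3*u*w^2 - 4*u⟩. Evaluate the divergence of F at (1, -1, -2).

∂F₁/∂u = 0
∂F₂/∂v = -5*u + 4
∂F₃/∂w = -6*u*w
∇·F = -6*u*w - 5*u + 4
At (1, -1, -2): 11.

11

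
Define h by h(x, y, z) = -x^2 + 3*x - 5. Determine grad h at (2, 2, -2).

(-1, 0, 0)

∂h/∂x = -2*x + 3
∂h/∂y = 0
∂h/∂z = 0
∇h = (-2*x + 3, 0, 0)
At (2, 2, -2): (-1, 0, 0).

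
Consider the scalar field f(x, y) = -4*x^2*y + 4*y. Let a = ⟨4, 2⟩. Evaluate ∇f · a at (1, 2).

∂f/∂x = -8*x*y
∂f/∂y = -4*x^2 + 4
∇f at (1, 2) = (-16, 0)
∇f · a = (-16)(4) + (0)(2) = -64

-64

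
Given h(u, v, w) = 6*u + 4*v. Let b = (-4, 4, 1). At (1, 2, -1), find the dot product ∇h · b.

-8

∂h/∂u = 6
∂h/∂v = 4
∂h/∂w = 0
∇h at (1, 2, -1) = (6, 4, 0)
∇h · b = (6)(-4) + (4)(4) + (0)(1) = -8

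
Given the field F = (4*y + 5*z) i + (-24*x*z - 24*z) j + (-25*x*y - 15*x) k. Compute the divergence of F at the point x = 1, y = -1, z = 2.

0

∂F₁/∂x = 0
∂F₂/∂y = 0
∂F₃/∂z = 0
∇·F = 0
At (1, -1, 2): 0.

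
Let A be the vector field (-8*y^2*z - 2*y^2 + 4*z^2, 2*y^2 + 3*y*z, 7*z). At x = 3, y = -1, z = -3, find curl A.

(∇×A)₁ = ∂A₃/∂y − ∂A₂/∂z = -3*y
(∇×A)₂ = ∂A₁/∂z − ∂A₃/∂x = -8*y^2 + 8*z
(∇×A)₃ = ∂A₂/∂x − ∂A₁/∂y = 16*y*z + 4*y
∇×A = (-3*y, -8*y^2 + 8*z, 16*y*z + 4*y)
At (3, -1, -3): (3, -32, 44).

(3, -32, 44)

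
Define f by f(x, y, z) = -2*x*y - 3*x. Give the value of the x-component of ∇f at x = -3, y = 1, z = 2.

(∇f)_1 = ∂f/∂x = -2*y - 3
At (-3, 1, 2): -5.

-5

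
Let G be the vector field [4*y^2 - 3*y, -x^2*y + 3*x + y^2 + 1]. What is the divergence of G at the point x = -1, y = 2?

3

∂G₁/∂x = 0
∂G₂/∂y = -x^2 + 2*y
∇·G = -x^2 + 2*y
At (-1, 2): 3.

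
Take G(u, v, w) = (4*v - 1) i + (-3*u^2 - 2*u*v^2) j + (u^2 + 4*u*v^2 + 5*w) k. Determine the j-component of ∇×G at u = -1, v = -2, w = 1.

-14

(∇×G)_2 = ∂G₁/∂w − ∂G₃/∂u
= 0 − (2*u + 4*v^2)
= -2*u - 4*v^2
At (-1, -2, 1): -14.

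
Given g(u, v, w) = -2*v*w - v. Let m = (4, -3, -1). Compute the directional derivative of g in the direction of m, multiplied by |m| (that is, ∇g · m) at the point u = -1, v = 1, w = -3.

∂g/∂u = 0
∂g/∂v = -2*w - 1
∂g/∂w = -2*v
∇g at (-1, 1, -3) = (0, 5, -2)
∇g · m = (0)(4) + (5)(-3) + (-2)(-1) = -13

-13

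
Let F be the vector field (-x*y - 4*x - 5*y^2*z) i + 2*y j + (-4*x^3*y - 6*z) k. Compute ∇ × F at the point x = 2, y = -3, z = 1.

(∇×F)₁ = ∂F₃/∂y − ∂F₂/∂z = -4*x^3
(∇×F)₂ = ∂F₁/∂z − ∂F₃/∂x = 12*x^2*y - 5*y^2
(∇×F)₃ = ∂F₂/∂x − ∂F₁/∂y = x + 10*y*z
∇×F = (-4*x^3, 12*x^2*y - 5*y^2, x + 10*y*z)
At (2, -3, 1): (-32, -189, -28).

(-32, -189, -28)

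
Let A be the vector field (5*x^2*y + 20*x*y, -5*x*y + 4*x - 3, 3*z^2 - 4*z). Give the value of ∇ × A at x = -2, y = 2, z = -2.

(∇×A)₁ = ∂A₃/∂y − ∂A₂/∂z = 0
(∇×A)₂ = ∂A₁/∂z − ∂A₃/∂x = 0
(∇×A)₃ = ∂A₂/∂x − ∂A₁/∂y = -5*x^2 - 20*x - 5*y + 4
∇×A = (0, 0, -5*x^2 - 20*x - 5*y + 4)
At (-2, 2, -2): (0, 0, 14).

(0, 0, 14)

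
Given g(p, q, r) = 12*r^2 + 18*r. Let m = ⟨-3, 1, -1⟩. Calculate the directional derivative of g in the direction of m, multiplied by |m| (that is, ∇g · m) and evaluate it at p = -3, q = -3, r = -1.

∂g/∂p = 0
∂g/∂q = 0
∂g/∂r = 24*r + 18
∇g at (-3, -3, -1) = (0, 0, -6)
∇g · m = (0)(-3) + (0)(1) + (-6)(-1) = 6

6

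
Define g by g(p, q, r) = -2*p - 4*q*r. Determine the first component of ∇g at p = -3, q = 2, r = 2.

(∇g)_1 = ∂g/∂p = -2
At (-3, 2, 2): -2.

-2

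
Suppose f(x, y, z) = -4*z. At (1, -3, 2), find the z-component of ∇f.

-4

(∇f)_3 = ∂f/∂z = -4
At (1, -3, 2): -4.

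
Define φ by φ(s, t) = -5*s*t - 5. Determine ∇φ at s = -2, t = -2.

∂φ/∂s = -5*t
∂φ/∂t = -5*s
∇φ = (-5*t, -5*s)
At (-2, -2): (10, 10).

(10, 10)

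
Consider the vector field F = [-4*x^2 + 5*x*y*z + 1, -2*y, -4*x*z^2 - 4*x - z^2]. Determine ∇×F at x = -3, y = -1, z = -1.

(∇×F)₁ = ∂F₃/∂y − ∂F₂/∂z = 0
(∇×F)₂ = ∂F₁/∂z − ∂F₃/∂x = 5*x*y + 4*z^2 + 4
(∇×F)₃ = ∂F₂/∂x − ∂F₁/∂y = -5*x*z
∇×F = (0, 5*x*y + 4*z^2 + 4, -5*x*z)
At (-3, -1, -1): (0, 23, -15).

(0, 23, -15)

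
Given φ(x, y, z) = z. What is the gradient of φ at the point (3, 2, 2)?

(0, 0, 1)

∂φ/∂x = 0
∂φ/∂y = 0
∂φ/∂z = 1
∇φ = (0, 0, 1)
At (3, 2, 2): (0, 0, 1).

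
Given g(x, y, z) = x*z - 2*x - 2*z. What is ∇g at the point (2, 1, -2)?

∂g/∂x = z - 2
∂g/∂y = 0
∂g/∂z = x - 2
∇g = (z - 2, 0, x - 2)
At (2, 1, -2): (-4, 0, 0).

(-4, 0, 0)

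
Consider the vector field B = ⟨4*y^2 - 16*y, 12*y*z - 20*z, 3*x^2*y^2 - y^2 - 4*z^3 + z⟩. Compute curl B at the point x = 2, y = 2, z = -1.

(40, -48, 0)

(∇×B)₁ = ∂B₃/∂y − ∂B₂/∂z = 6*x^2*y - 14*y + 20
(∇×B)₂ = ∂B₁/∂z − ∂B₃/∂x = -6*x*y^2
(∇×B)₃ = ∂B₂/∂x − ∂B₁/∂y = -8*y + 16
∇×B = (6*x^2*y - 14*y + 20, -6*x*y^2, -8*y + 16)
At (2, 2, -1): (40, -48, 0).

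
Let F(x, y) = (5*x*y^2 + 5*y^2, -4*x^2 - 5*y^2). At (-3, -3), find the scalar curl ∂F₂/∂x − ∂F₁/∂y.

∂F₂/∂x = -8*x
∂F₁/∂y = 10*x*y + 10*y
Scalar curl = -10*x*y - 8*x - 10*y
At (-3, -3): -36.

-36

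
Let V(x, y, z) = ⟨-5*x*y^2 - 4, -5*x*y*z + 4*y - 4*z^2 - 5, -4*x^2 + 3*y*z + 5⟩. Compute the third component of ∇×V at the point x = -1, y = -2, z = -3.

(∇×V)_3 = ∂V₂/∂x − ∂V₁/∂y
= -5*y*z − (-10*x*y)
= 10*x*y - 5*y*z
At (-1, -2, -3): -10.

-10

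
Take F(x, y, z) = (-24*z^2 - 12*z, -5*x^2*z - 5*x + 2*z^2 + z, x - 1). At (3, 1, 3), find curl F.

(∇×F)₁ = ∂F₃/∂y − ∂F₂/∂z = 5*x^2 - 4*z - 1
(∇×F)₂ = ∂F₁/∂z − ∂F₃/∂x = -48*z - 13
(∇×F)₃ = ∂F₂/∂x − ∂F₁/∂y = -10*x*z - 5
∇×F = (5*x^2 - 4*z - 1, -48*z - 13, -10*x*z - 5)
At (3, 1, 3): (32, -157, -95).

(32, -157, -95)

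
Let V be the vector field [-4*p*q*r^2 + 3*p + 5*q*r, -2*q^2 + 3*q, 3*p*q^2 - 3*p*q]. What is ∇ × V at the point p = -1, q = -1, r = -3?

(9, 13, -21)

(∇×V)₁ = ∂V₃/∂q − ∂V₂/∂r = 6*p*q - 3*p
(∇×V)₂ = ∂V₁/∂r − ∂V₃/∂p = -8*p*q*r - 3*q^2 + 8*q
(∇×V)₃ = ∂V₂/∂p − ∂V₁/∂q = 4*p*r^2 - 5*r
∇×V = (6*p*q - 3*p, -8*p*q*r - 3*q^2 + 8*q, 4*p*r^2 - 5*r)
At (-1, -1, -3): (9, 13, -21).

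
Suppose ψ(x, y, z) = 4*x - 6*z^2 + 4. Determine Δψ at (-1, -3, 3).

-12

∂²ψ/∂x² = 0
∂²ψ/∂y² = 0
∂²ψ/∂z² = -12
∇²ψ = -12
At (-1, -3, 3): -12.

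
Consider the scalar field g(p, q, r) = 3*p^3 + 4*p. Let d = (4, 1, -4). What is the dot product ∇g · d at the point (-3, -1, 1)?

340

∂g/∂p = 9*p^2 + 4
∂g/∂q = 0
∂g/∂r = 0
∇g at (-3, -1, 1) = (85, 0, 0)
∇g · d = (85)(4) + (0)(1) + (0)(-4) = 340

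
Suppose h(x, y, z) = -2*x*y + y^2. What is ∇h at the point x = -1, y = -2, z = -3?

(4, -2, 0)

∂h/∂x = -2*y
∂h/∂y = -2*x + 2*y
∂h/∂z = 0
∇h = (-2*y, -2*x + 2*y, 0)
At (-1, -2, -3): (4, -2, 0).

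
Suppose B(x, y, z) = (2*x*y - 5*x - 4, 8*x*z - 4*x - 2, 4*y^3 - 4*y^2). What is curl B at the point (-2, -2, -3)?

(∇×B)₁ = ∂B₃/∂y − ∂B₂/∂z = -8*x + 12*y^2 - 8*y
(∇×B)₂ = ∂B₁/∂z − ∂B₃/∂x = 0
(∇×B)₃ = ∂B₂/∂x − ∂B₁/∂y = -2*x + 8*z - 4
∇×B = (-8*x + 12*y^2 - 8*y, 0, -2*x + 8*z - 4)
At (-2, -2, -3): (80, 0, -24).

(80, 0, -24)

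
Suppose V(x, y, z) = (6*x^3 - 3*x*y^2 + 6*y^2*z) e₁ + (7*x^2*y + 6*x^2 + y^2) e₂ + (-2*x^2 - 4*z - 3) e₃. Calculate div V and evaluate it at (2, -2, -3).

80

∂V₁/∂x = 18*x^2 - 3*y^2
∂V₂/∂y = 7*x^2 + 2*y
∂V₃/∂z = -4
∇·V = 25*x^2 - 3*y^2 + 2*y - 4
At (2, -2, -3): 80.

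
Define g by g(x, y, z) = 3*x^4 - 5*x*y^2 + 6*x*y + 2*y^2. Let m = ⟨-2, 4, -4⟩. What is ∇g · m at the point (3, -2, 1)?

∂g/∂x = 12*x^3 - 5*y^2 + 6*y
∂g/∂y = -10*x*y + 6*x + 4*y
∂g/∂z = 0
∇g at (3, -2, 1) = (292, 70, 0)
∇g · m = (292)(-2) + (70)(4) + (0)(-4) = -304

-304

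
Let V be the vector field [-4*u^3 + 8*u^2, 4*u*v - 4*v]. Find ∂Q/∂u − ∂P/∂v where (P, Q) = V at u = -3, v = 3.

∂V₂/∂u = 4*v
∂V₁/∂v = 0
Scalar curl = 4*v
At (-3, 3): 12.

12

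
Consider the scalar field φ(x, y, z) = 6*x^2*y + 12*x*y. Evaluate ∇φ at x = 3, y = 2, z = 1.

(96, 90, 0)

∂φ/∂x = 12*x*y + 12*y
∂φ/∂y = 6*x^2 + 12*x
∂φ/∂z = 0
∇φ = (12*x*y + 12*y, 6*x^2 + 12*x, 0)
At (3, 2, 1): (96, 90, 0).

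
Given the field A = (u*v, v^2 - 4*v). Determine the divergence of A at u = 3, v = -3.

∂A₁/∂u = v
∂A₂/∂v = 2*v - 4
∇·A = 3*v - 4
At (3, -3): -13.

-13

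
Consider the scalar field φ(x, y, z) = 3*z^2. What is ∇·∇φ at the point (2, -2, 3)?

6

∂²φ/∂x² = 0
∂²φ/∂y² = 0
∂²φ/∂z² = 6
∇²φ = 6
At (2, -2, 3): 6.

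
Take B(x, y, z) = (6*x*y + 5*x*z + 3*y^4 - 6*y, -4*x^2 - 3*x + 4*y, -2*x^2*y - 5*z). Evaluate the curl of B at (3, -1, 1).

(∇×B)₁ = ∂B₃/∂y − ∂B₂/∂z = -2*x^2
(∇×B)₂ = ∂B₁/∂z − ∂B₃/∂x = 4*x*y + 5*x
(∇×B)₃ = ∂B₂/∂x − ∂B₁/∂y = -14*x - 12*y^3 + 3
∇×B = (-2*x^2, 4*x*y + 5*x, -14*x - 12*y^3 + 3)
At (3, -1, 1): (-18, 3, -27).

(-18, 3, -27)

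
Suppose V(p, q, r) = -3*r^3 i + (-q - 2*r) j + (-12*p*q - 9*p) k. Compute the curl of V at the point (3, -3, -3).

(-34, -108, 0)

(∇×V)₁ = ∂V₃/∂q − ∂V₂/∂r = -12*p + 2
(∇×V)₂ = ∂V₁/∂r − ∂V₃/∂p = 12*q - 9*r^2 + 9
(∇×V)₃ = ∂V₂/∂p − ∂V₁/∂q = 0
∇×V = (-12*p + 2, 12*q - 9*r^2 + 9, 0)
At (3, -3, -3): (-34, -108, 0).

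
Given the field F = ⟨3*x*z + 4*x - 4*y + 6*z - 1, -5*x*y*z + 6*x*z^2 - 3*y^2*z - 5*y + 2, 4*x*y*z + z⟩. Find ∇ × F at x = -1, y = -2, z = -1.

(∇×F)₁ = ∂F₃/∂y − ∂F₂/∂z = 5*x*y - 8*x*z + 3*y^2
(∇×F)₂ = ∂F₁/∂z − ∂F₃/∂x = 3*x - 4*y*z + 6
(∇×F)₃ = ∂F₂/∂x − ∂F₁/∂y = -5*y*z + 6*z^2 + 4
∇×F = (5*x*y - 8*x*z + 3*y^2, 3*x - 4*y*z + 6, -5*y*z + 6*z^2 + 4)
At (-1, -2, -1): (14, -5, 0).

(14, -5, 0)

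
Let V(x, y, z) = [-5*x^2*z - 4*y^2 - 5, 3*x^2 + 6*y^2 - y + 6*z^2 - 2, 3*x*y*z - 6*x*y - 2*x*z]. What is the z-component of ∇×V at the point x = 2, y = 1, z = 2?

20

(∇×V)_3 = ∂V₂/∂x − ∂V₁/∂y
= 6*x − (-8*y)
= 6*x + 8*y
At (2, 1, 2): 20.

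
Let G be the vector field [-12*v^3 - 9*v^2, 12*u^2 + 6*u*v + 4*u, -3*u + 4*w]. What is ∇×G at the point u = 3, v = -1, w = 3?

(∇×G)₁ = ∂G₃/∂v − ∂G₂/∂w = 0
(∇×G)₂ = ∂G₁/∂w − ∂G₃/∂u = 3
(∇×G)₃ = ∂G₂/∂u − ∂G₁/∂v = 24*u + 36*v^2 + 24*v + 4
∇×G = (0, 3, 24*u + 36*v^2 + 24*v + 4)
At (3, -1, 3): (0, 3, 88).

(0, 3, 88)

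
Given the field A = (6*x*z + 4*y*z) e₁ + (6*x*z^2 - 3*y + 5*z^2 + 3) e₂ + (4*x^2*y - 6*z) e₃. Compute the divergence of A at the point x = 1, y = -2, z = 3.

9

∂A₁/∂x = 6*z
∂A₂/∂y = -3
∂A₃/∂z = -6
∇·A = 6*z - 9
At (1, -2, 3): 9.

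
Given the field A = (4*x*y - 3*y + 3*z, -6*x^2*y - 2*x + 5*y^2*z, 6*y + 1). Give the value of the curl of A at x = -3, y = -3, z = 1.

(-39, 3, -95)

(∇×A)₁ = ∂A₃/∂y − ∂A₂/∂z = -5*y^2 + 6
(∇×A)₂ = ∂A₁/∂z − ∂A₃/∂x = 3
(∇×A)₃ = ∂A₂/∂x − ∂A₁/∂y = -12*x*y - 4*x + 1
∇×A = (-5*y^2 + 6, 3, -12*x*y - 4*x + 1)
At (-3, -3, 1): (-39, 3, -95).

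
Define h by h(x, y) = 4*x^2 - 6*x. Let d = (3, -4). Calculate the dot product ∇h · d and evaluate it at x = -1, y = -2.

-42

∂h/∂x = 8*x - 6
∂h/∂y = 0
∇h at (-1, -2) = (-14, 0)
∇h · d = (-14)(3) + (0)(-4) = -42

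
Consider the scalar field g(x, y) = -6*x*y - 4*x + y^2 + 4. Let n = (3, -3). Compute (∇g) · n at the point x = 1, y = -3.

∂g/∂x = -6*y - 4
∂g/∂y = -6*x + 2*y
∇g at (1, -3) = (14, -12)
∇g · n = (14)(3) + (-12)(-3) = 78

78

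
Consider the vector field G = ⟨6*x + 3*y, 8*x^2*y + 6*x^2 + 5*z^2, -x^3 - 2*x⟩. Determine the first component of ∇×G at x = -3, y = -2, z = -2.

20

(∇×G)_1 = ∂G₃/∂y − ∂G₂/∂z
= 0 − (10*z)
= -10*z
At (-3, -2, -2): 20.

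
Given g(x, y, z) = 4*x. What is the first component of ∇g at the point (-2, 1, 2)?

4

(∇g)_1 = ∂g/∂x = 4
At (-2, 1, 2): 4.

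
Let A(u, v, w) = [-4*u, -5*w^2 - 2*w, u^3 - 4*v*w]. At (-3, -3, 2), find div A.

8

∂A₁/∂u = -4
∂A₂/∂v = 0
∂A₃/∂w = -4*v
∇·A = -4*v - 4
At (-3, -3, 2): 8.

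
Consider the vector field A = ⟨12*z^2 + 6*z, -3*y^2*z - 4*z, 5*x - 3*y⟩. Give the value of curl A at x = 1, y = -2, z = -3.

(13, -71, 0)

(∇×A)₁ = ∂A₃/∂y − ∂A₂/∂z = 3*y^2 + 1
(∇×A)₂ = ∂A₁/∂z − ∂A₃/∂x = 24*z + 1
(∇×A)₃ = ∂A₂/∂x − ∂A₁/∂y = 0
∇×A = (3*y^2 + 1, 24*z + 1, 0)
At (1, -2, -3): (13, -71, 0).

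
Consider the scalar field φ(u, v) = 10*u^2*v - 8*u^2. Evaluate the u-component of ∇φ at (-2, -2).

(∇φ)_1 = ∂φ/∂u = 20*u*v - 16*u
At (-2, -2): 112.

112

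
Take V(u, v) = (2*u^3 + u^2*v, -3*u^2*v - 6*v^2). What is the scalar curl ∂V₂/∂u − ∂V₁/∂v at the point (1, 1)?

-7

∂V₂/∂u = -6*u*v
∂V₁/∂v = u^2
Scalar curl = -u^2 - 6*u*v
At (1, 1): -7.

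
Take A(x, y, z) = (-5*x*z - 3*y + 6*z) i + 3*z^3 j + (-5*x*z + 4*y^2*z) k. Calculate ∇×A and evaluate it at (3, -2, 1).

(-25, -4, 3)

(∇×A)₁ = ∂A₃/∂y − ∂A₂/∂z = 8*y*z - 9*z^2
(∇×A)₂ = ∂A₁/∂z − ∂A₃/∂x = -5*x + 5*z + 6
(∇×A)₃ = ∂A₂/∂x − ∂A₁/∂y = 3
∇×A = (8*y*z - 9*z^2, -5*x + 5*z + 6, 3)
At (3, -2, 1): (-25, -4, 3).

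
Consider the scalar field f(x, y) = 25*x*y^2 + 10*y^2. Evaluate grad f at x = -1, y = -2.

(100, 60)

∂f/∂x = 25*y^2
∂f/∂y = 50*x*y + 20*y
∇f = (25*y^2, 50*x*y + 20*y)
At (-1, -2): (100, 60).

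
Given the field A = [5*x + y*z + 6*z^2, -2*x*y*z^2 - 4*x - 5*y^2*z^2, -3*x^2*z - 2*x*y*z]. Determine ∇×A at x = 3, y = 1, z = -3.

(∇×A)₁ = ∂A₃/∂y − ∂A₂/∂z = 4*x*y*z - 2*x*z + 10*y^2*z
(∇×A)₂ = ∂A₁/∂z − ∂A₃/∂x = 6*x*z + 2*y*z + y + 12*z
(∇×A)₃ = ∂A₂/∂x − ∂A₁/∂y = -2*y*z^2 - z - 4
∇×A = (4*x*y*z - 2*x*z + 10*y^2*z, 6*x*z + 2*y*z + y + 12*z, -2*y*z^2 - z - 4)
At (3, 1, -3): (-48, -95, -19).

(-48, -95, -19)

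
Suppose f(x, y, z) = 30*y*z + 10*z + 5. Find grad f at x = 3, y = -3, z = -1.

∂f/∂x = 0
∂f/∂y = 30*z
∂f/∂z = 30*y + 10
∇f = (0, 30*z, 30*y + 10)
At (3, -3, -1): (0, -30, -80).

(0, -30, -80)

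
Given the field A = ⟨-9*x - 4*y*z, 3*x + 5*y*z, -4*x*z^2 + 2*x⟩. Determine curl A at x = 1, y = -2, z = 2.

(10, 22, 11)

(∇×A)₁ = ∂A₃/∂y − ∂A₂/∂z = -5*y
(∇×A)₂ = ∂A₁/∂z − ∂A₃/∂x = -4*y + 4*z^2 - 2
(∇×A)₃ = ∂A₂/∂x − ∂A₁/∂y = 4*z + 3
∇×A = (-5*y, -4*y + 4*z^2 - 2, 4*z + 3)
At (1, -2, 2): (10, 22, 11).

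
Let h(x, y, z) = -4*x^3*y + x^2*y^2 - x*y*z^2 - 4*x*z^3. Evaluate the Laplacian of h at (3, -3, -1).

∂²h/∂x² = 2*y*(-12*x + y)
∂²h/∂y² = 2*x^2
∂²h/∂z² = -2*x*(y + 12*z)
∇²h = 2*x^2 - 26*x*y - 24*x*z + 2*y^2
At (3, -3, -1): 342.

342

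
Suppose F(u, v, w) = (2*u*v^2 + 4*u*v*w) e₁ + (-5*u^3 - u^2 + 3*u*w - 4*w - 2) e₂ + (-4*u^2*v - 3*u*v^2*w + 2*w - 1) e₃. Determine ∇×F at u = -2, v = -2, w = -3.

(∇×F)₁ = ∂F₃/∂v − ∂F₂/∂w = -4*u^2 - 6*u*v*w - 3*u + 4
(∇×F)₂ = ∂F₁/∂w − ∂F₃/∂u = 12*u*v + 3*v^2*w
(∇×F)₃ = ∂F₂/∂u − ∂F₁/∂v = -15*u^2 - 4*u*v - 4*u*w - 2*u + 3*w
∇×F = (-4*u^2 - 6*u*v*w - 3*u + 4, 12*u*v + 3*v^2*w, -15*u^2 - 4*u*v - 4*u*w - 2*u + 3*w)
At (-2, -2, -3): (66, 12, -105).

(66, 12, -105)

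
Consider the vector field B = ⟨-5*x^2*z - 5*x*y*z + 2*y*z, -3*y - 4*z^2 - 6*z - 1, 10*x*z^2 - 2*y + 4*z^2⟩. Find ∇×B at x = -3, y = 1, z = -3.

(∇×B)₁ = ∂B₃/∂y − ∂B₂/∂z = 8*z + 4
(∇×B)₂ = ∂B₁/∂z − ∂B₃/∂x = -5*x^2 - 5*x*y + 2*y - 10*z^2
(∇×B)₃ = ∂B₂/∂x − ∂B₁/∂y = 5*x*z - 2*z
∇×B = (8*z + 4, -5*x^2 - 5*x*y + 2*y - 10*z^2, 5*x*z - 2*z)
At (-3, 1, -3): (-20, -118, 51).

(-20, -118, 51)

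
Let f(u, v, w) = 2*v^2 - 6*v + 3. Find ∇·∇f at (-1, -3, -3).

∂²f/∂u² = 0
∂²f/∂v² = 4
∂²f/∂w² = 0
∇²f = 4
At (-1, -3, -3): 4.

4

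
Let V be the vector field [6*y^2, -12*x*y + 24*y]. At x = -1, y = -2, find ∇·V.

36

∂V₁/∂x = 0
∂V₂/∂y = -12*x + 24
∇·V = -12*x + 24
At (-1, -2): 36.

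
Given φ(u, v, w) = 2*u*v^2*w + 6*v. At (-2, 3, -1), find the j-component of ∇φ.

30

(∇φ)_2 = ∂φ/∂v = 4*u*v*w + 6
At (-2, 3, -1): 30.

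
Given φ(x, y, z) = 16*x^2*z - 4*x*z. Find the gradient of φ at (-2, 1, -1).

∂φ/∂x = 32*x*z - 4*z
∂φ/∂y = 0
∂φ/∂z = 16*x^2 - 4*x
∇φ = (32*x*z - 4*z, 0, 16*x^2 - 4*x)
At (-2, 1, -1): (68, 0, 72).

(68, 0, 72)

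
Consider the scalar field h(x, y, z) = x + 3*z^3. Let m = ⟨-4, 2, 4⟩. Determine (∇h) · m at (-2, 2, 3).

∂h/∂x = 1
∂h/∂y = 0
∂h/∂z = 9*z^2
∇h at (-2, 2, 3) = (1, 0, 81)
∇h · m = (1)(-4) + (0)(2) + (81)(4) = 320

320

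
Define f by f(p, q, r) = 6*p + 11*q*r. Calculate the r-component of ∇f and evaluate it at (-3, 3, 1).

(∇f)_3 = ∂f/∂r = 11*q
At (-3, 3, 1): 33.

33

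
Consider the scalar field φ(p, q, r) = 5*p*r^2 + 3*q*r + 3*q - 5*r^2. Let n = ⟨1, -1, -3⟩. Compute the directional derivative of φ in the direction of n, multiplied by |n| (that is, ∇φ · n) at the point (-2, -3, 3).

∂φ/∂p = 5*r^2
∂φ/∂q = 3*r + 3
∂φ/∂r = 10*p*r + 3*q - 10*r
∇φ at (-2, -3, 3) = (45, 12, -99)
∇φ · n = (45)(1) + (12)(-1) + (-99)(-3) = 330

330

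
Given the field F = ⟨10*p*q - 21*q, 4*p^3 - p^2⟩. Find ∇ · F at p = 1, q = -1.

∂F₁/∂p = 10*q
∂F₂/∂q = 0
∇·F = 10*q
At (1, -1): -10.

-10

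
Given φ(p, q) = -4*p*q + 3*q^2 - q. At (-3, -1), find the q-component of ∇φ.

(∇φ)_2 = ∂φ/∂q = -4*p + 6*q - 1
At (-3, -1): 5.

5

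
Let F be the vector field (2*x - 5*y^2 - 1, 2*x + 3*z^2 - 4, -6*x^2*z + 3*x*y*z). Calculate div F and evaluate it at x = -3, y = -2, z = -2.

∂F₁/∂x = 2
∂F₂/∂y = 0
∂F₃/∂z = -6*x^2 + 3*x*y
∇·F = -6*x^2 + 3*x*y + 2
At (-3, -2, -2): -34.

-34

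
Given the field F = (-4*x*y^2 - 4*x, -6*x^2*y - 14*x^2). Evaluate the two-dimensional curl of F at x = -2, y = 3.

80

∂F₂/∂x = -12*x*y - 28*x
∂F₁/∂y = -8*x*y
Scalar curl = -4*x*y - 28*x
At (-2, 3): 80.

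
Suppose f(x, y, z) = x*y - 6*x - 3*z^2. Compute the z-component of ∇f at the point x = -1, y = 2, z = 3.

(∇f)_3 = ∂f/∂z = -6*z
At (-1, 2, 3): -18.

-18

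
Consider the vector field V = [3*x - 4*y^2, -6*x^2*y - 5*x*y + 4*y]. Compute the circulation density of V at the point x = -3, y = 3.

∂V₂/∂x = -12*x*y - 5*y
∂V₁/∂y = -8*y
Scalar curl = -12*x*y + 3*y
At (-3, 3): 117.

117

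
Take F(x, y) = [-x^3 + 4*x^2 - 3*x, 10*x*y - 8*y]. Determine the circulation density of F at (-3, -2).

∂F₂/∂x = 10*y
∂F₁/∂y = 0
Scalar curl = 10*y
At (-3, -2): -20.

-20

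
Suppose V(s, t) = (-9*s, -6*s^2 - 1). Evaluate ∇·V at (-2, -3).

-9

∂V₁/∂s = -9
∂V₂/∂t = 0
∇·V = -9
At (-2, -3): -9.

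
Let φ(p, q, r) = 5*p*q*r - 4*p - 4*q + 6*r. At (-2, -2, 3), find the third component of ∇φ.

(∇φ)_3 = ∂φ/∂r = 5*p*q + 6
At (-2, -2, 3): 26.

26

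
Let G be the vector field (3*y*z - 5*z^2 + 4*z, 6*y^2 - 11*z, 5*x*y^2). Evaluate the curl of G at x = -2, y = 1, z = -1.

(∇×G)₁ = ∂G₃/∂y − ∂G₂/∂z = 10*x*y + 11
(∇×G)₂ = ∂G₁/∂z − ∂G₃/∂x = -5*y^2 + 3*y - 10*z + 4
(∇×G)₃ = ∂G₂/∂x − ∂G₁/∂y = -3*z
∇×G = (10*x*y + 11, -5*y^2 + 3*y - 10*z + 4, -3*z)
At (-2, 1, -1): (-9, 12, 3).

(-9, 12, 3)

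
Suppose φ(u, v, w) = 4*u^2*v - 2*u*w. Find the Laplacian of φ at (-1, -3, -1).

-24

∂²φ/∂u² = 8*v
∂²φ/∂v² = 0
∂²φ/∂w² = 0
∇²φ = 8*v
At (-1, -3, -1): -24.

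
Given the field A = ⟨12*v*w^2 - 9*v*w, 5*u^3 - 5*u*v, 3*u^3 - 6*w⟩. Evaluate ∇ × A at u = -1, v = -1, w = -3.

(∇×A)₁ = ∂A₃/∂v − ∂A₂/∂w = 0
(∇×A)₂ = ∂A₁/∂w − ∂A₃/∂u = -9*u^2 + 24*v*w - 9*v
(∇×A)₃ = ∂A₂/∂u − ∂A₁/∂v = 15*u^2 - 5*v - 12*w^2 + 9*w
∇×A = (0, -9*u^2 + 24*v*w - 9*v, 15*u^2 - 5*v - 12*w^2 + 9*w)
At (-1, -1, -3): (0, 72, -115).

(0, 72, -115)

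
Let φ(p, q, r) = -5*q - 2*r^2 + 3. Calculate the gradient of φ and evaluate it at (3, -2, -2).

∂φ/∂p = 0
∂φ/∂q = -5
∂φ/∂r = -4*r
∇φ = (0, -5, -4*r)
At (3, -2, -2): (0, -5, 8).

(0, -5, 8)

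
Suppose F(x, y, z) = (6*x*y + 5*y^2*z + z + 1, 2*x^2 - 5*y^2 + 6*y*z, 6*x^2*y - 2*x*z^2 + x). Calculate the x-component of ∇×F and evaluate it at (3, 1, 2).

(∇×F)_1 = ∂F₃/∂y − ∂F₂/∂z
= 6*x^2 − (6*y)
= 6*x^2 - 6*y
At (3, 1, 2): 48.

48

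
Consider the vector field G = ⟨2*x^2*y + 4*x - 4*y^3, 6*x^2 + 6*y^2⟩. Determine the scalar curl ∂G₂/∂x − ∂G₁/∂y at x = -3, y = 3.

54

∂G₂/∂x = 12*x
∂G₁/∂y = 2*x^2 - 12*y^2
Scalar curl = -2*x^2 + 12*x + 12*y^2
At (-3, 3): 54.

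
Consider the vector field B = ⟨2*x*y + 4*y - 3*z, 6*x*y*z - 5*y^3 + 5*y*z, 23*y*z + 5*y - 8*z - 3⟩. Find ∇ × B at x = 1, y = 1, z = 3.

(∇×B)₁ = ∂B₃/∂y − ∂B₂/∂z = -6*x*y - 5*y + 23*z + 5
(∇×B)₂ = ∂B₁/∂z − ∂B₃/∂x = -3
(∇×B)₃ = ∂B₂/∂x − ∂B₁/∂y = -2*x + 6*y*z - 4
∇×B = (-6*x*y - 5*y + 23*z + 5, -3, -2*x + 6*y*z - 4)
At (1, 1, 3): (63, -3, 12).

(63, -3, 12)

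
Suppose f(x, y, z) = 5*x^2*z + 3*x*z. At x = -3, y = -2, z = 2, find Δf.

20

∂²f/∂x² = 10*z
∂²f/∂y² = 0
∂²f/∂z² = 0
∇²f = 10*z
At (-3, -2, 2): 20.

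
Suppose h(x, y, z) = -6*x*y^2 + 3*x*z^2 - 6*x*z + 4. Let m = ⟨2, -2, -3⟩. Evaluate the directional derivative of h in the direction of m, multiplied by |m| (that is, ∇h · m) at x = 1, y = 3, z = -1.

∂h/∂x = -6*y^2 + 3*z^2 - 6*z
∂h/∂y = -12*x*y
∂h/∂z = 6*x*z - 6*x
∇h at (1, 3, -1) = (-45, -36, -12)
∇h · m = (-45)(2) + (-36)(-2) + (-12)(-3) = 18

18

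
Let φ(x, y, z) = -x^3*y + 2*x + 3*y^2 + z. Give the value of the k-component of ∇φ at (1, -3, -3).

(∇φ)_3 = ∂φ/∂z = 1
At (1, -3, -3): 1.

1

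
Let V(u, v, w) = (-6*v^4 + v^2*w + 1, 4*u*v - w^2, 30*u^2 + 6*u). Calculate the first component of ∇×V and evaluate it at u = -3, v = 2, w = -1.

-2

(∇×V)_1 = ∂V₃/∂v − ∂V₂/∂w
= 0 − (-2*w)
= 2*w
At (-3, 2, -1): -2.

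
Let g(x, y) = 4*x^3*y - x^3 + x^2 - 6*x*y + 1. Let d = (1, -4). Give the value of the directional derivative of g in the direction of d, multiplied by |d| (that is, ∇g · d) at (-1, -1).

∂g/∂x = 12*x^2*y - 3*x^2 + 2*x - 6*y
∂g/∂y = 4*x^3 - 6*x
∇g at (-1, -1) = (-11, 2)
∇g · d = (-11)(1) + (2)(-4) = -19

-19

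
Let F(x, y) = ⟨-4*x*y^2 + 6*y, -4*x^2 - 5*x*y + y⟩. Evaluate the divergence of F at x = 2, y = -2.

∂F₁/∂x = -4*y^2
∂F₂/∂y = -5*x + 1
∇·F = -5*x - 4*y^2 + 1
At (2, -2): -25.

-25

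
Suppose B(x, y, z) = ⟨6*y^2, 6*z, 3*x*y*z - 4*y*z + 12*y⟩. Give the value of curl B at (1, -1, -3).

(∇×B)₁ = ∂B₃/∂y − ∂B₂/∂z = 3*x*z - 4*z + 6
(∇×B)₂ = ∂B₁/∂z − ∂B₃/∂x = -3*y*z
(∇×B)₃ = ∂B₂/∂x − ∂B₁/∂y = -12*y
∇×B = (3*x*z - 4*z + 6, -3*y*z, -12*y)
At (1, -1, -3): (9, -9, 12).

(9, -9, 12)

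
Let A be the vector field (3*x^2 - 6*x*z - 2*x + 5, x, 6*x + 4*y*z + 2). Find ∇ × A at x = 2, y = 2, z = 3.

(12, -18, 1)

(∇×A)₁ = ∂A₃/∂y − ∂A₂/∂z = 4*z
(∇×A)₂ = ∂A₁/∂z − ∂A₃/∂x = -6*x - 6
(∇×A)₃ = ∂A₂/∂x − ∂A₁/∂y = 1
∇×A = (4*z, -6*x - 6, 1)
At (2, 2, 3): (12, -18, 1).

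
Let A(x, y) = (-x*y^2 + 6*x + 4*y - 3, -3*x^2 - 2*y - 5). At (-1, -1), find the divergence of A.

3

∂A₁/∂x = -y^2 + 6
∂A₂/∂y = -2
∇·A = -y^2 + 4
At (-1, -1): 3.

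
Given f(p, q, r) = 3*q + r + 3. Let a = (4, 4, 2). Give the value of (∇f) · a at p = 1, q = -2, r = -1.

14

∂f/∂p = 0
∂f/∂q = 3
∂f/∂r = 1
∇f at (1, -2, -1) = (0, 3, 1)
∇f · a = (0)(4) + (3)(4) + (1)(2) = 14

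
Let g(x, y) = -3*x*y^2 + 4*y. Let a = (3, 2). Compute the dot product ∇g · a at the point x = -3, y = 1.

∂g/∂x = -3*y^2
∂g/∂y = -6*x*y + 4
∇g at (-3, 1) = (-3, 22)
∇g · a = (-3)(3) + (22)(2) = 35

35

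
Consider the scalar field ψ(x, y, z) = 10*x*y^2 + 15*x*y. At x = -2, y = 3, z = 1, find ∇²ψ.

∂²ψ/∂x² = 0
∂²ψ/∂y² = 20*x
∂²ψ/∂z² = 0
∇²ψ = 20*x
At (-2, 3, 1): -40.

-40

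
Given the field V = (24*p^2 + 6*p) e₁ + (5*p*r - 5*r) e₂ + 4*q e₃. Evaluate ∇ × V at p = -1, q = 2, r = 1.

(14, 0, 5)

(∇×V)₁ = ∂V₃/∂q − ∂V₂/∂r = -5*p + 9
(∇×V)₂ = ∂V₁/∂r − ∂V₃/∂p = 0
(∇×V)₃ = ∂V₂/∂p − ∂V₁/∂q = 5*r
∇×V = (-5*p + 9, 0, 5*r)
At (-1, 2, 1): (14, 0, 5).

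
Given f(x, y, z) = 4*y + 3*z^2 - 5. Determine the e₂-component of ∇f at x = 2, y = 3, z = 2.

(∇f)_2 = ∂f/∂y = 4
At (2, 3, 2): 4.

4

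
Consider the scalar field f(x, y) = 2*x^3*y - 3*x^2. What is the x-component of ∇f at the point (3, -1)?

(∇f)_1 = ∂f/∂x = 6*x^2*y - 6*x
At (3, -1): -72.

-72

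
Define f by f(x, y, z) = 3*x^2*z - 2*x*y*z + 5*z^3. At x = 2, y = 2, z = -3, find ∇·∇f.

-108

∂²f/∂x² = 6*z
∂²f/∂y² = 0
∂²f/∂z² = 30*z
∇²f = 36*z
At (2, 2, -3): -108.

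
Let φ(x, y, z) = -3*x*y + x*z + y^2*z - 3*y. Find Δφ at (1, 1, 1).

2

∂²φ/∂x² = 0
∂²φ/∂y² = 2*z
∂²φ/∂z² = 0
∇²φ = 2*z
At (1, 1, 1): 2.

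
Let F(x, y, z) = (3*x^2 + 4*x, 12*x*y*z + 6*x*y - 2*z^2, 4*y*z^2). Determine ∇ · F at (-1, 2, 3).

∂F₁/∂x = 6*x + 4
∂F₂/∂y = 12*x*z + 6*x
∂F₃/∂z = 8*y*z
∇·F = 12*x*z + 12*x + 8*y*z + 4
At (-1, 2, 3): 4.

4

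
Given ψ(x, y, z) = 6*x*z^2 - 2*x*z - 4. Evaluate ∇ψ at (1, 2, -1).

(8, 0, -14)

∂ψ/∂x = 6*z^2 - 2*z
∂ψ/∂y = 0
∂ψ/∂z = 12*x*z - 2*x
∇ψ = (6*z^2 - 2*z, 0, 12*x*z - 2*x)
At (1, 2, -1): (8, 0, -14).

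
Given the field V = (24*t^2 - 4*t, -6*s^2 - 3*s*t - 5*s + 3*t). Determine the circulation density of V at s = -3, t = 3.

-118

∂V₂/∂s = -12*s - 3*t - 5
∂V₁/∂t = 48*t - 4
Scalar curl = -12*s - 51*t - 1
At (-3, 3): -118.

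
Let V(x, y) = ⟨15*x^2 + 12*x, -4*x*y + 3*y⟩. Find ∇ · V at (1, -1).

41

∂V₁/∂x = 30*x + 12
∂V₂/∂y = -4*x + 3
∇·V = 26*x + 15
At (1, -1): 41.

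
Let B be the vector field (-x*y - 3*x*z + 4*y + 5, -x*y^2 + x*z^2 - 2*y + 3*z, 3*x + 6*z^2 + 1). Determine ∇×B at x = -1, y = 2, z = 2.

(∇×B)₁ = ∂B₃/∂y − ∂B₂/∂z = -2*x*z - 3
(∇×B)₂ = ∂B₁/∂z − ∂B₃/∂x = -3*x - 3
(∇×B)₃ = ∂B₂/∂x − ∂B₁/∂y = x - y^2 + z^2 - 4
∇×B = (-2*x*z - 3, -3*x - 3, x - y^2 + z^2 - 4)
At (-1, 2, 2): (1, 0, -5).

(1, 0, -5)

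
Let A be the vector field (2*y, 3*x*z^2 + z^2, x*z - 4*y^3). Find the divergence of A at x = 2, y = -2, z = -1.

∂A₁/∂x = 0
∂A₂/∂y = 0
∂A₃/∂z = x
∇·A = x
At (2, -2, -1): 2.

2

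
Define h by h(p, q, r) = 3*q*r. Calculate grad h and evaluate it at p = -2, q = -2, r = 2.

∂h/∂p = 0
∂h/∂q = 3*r
∂h/∂r = 3*q
∇h = (0, 3*r, 3*q)
At (-2, -2, 2): (0, 6, -6).

(0, 6, -6)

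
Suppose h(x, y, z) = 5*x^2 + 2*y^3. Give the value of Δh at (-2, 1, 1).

22

∂²h/∂x² = 10
∂²h/∂y² = 12*y
∂²h/∂z² = 0
∇²h = 12*y + 10
At (-2, 1, 1): 22.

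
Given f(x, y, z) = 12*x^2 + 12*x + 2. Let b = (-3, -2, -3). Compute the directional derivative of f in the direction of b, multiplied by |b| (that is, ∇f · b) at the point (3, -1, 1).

-252

∂f/∂x = 24*x + 12
∂f/∂y = 0
∂f/∂z = 0
∇f at (3, -1, 1) = (84, 0, 0)
∇f · b = (84)(-3) + (0)(-2) + (0)(-3) = -252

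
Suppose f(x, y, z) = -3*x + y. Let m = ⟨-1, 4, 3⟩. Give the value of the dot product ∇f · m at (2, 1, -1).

∂f/∂x = -3
∂f/∂y = 1
∂f/∂z = 0
∇f at (2, 1, -1) = (-3, 1, 0)
∇f · m = (-3)(-1) + (1)(4) + (0)(3) = 7

7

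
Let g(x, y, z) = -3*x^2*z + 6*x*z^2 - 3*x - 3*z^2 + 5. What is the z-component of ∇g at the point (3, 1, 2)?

33

(∇g)_3 = ∂g/∂z = -3*x^2 + 12*x*z - 6*z
At (3, 1, 2): 33.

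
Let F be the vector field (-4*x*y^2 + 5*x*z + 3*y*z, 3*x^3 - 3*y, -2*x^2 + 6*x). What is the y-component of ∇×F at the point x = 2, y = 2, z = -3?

18

(∇×F)_2 = ∂F₁/∂z − ∂F₃/∂x
= 5*x + 3*y − (-4*x + 6)
= 9*x + 3*y - 6
At (2, 2, -3): 18.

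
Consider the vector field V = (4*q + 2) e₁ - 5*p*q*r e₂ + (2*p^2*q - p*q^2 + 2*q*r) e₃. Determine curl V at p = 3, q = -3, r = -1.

(∇×V)₁ = ∂V₃/∂q − ∂V₂/∂r = 2*p^2 + 3*p*q + 2*r
(∇×V)₂ = ∂V₁/∂r − ∂V₃/∂p = -4*p*q + q^2
(∇×V)₃ = ∂V₂/∂p − ∂V₁/∂q = -5*q*r - 4
∇×V = (2*p^2 + 3*p*q + 2*r, -4*p*q + q^2, -5*q*r - 4)
At (3, -3, -1): (-11, 45, -19).

(-11, 45, -19)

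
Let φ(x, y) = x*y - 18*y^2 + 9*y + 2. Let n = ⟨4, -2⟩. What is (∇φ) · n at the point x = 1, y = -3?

∂φ/∂x = y
∂φ/∂y = x - 36*y + 9
∇φ at (1, -3) = (-3, 118)
∇φ · n = (-3)(4) + (118)(-2) = -248

-248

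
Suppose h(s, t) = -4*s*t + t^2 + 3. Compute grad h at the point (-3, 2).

∂h/∂s = -4*t
∂h/∂t = -4*s + 2*t
∇h = (-4*t, -4*s + 2*t)
At (-3, 2): (-8, 16).

(-8, 16)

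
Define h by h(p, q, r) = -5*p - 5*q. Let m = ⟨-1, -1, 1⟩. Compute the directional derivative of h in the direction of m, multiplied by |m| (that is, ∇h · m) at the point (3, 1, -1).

10

∂h/∂p = -5
∂h/∂q = -5
∂h/∂r = 0
∇h at (3, 1, -1) = (-5, -5, 0)
∇h · m = (-5)(-1) + (-5)(-1) + (0)(1) = 10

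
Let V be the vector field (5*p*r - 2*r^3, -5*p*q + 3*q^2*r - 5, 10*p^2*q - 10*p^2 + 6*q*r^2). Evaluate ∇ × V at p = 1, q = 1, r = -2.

(∇×V)₁ = ∂V₃/∂q − ∂V₂/∂r = 10*p^2 - 3*q^2 + 6*r^2
(∇×V)₂ = ∂V₁/∂r − ∂V₃/∂p = -20*p*q + 25*p - 6*r^2
(∇×V)₃ = ∂V₂/∂p − ∂V₁/∂q = -5*q
∇×V = (10*p^2 - 3*q^2 + 6*r^2, -20*p*q + 25*p - 6*r^2, -5*q)
At (1, 1, -2): (31, -19, -5).

(31, -19, -5)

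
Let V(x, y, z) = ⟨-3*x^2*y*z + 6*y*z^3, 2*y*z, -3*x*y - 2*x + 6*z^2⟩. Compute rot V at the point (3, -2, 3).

(∇×V)₁ = ∂V₃/∂y − ∂V₂/∂z = -3*x - 2*y
(∇×V)₂ = ∂V₁/∂z − ∂V₃/∂x = -3*x^2*y + 18*y*z^2 + 3*y + 2
(∇×V)₃ = ∂V₂/∂x − ∂V₁/∂y = 3*x^2*z - 6*z^3
∇×V = (-3*x - 2*y, -3*x^2*y + 18*y*z^2 + 3*y + 2, 3*x^2*z - 6*z^3)
At (3, -2, 3): (-5, -274, -81).

(-5, -274, -81)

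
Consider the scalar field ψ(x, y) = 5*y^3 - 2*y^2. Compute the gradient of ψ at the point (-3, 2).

(0, 52)

∂ψ/∂x = 0
∂ψ/∂y = 15*y^2 - 4*y
∇ψ = (0, 15*y^2 - 4*y)
At (-3, 2): (0, 52).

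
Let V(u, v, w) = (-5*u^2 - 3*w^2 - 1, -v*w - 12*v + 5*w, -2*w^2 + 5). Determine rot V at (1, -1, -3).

(-6, 18, 0)

(∇×V)₁ = ∂V₃/∂v − ∂V₂/∂w = v - 5
(∇×V)₂ = ∂V₁/∂w − ∂V₃/∂u = -6*w
(∇×V)₃ = ∂V₂/∂u − ∂V₁/∂v = 0
∇×V = (v - 5, -6*w, 0)
At (1, -1, -3): (-6, 18, 0).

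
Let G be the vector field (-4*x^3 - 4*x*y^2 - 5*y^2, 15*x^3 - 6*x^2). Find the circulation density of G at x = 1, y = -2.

-3

∂G₂/∂x = 45*x^2 - 12*x
∂G₁/∂y = -8*x*y - 10*y
Scalar curl = 45*x^2 + 8*x*y - 12*x + 10*y
At (1, -2): -3.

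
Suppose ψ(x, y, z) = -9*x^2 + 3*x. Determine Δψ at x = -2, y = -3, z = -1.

-18

∂²ψ/∂x² = -18
∂²ψ/∂y² = 0
∂²ψ/∂z² = 0
∇²ψ = -18
At (-2, -3, -1): -18.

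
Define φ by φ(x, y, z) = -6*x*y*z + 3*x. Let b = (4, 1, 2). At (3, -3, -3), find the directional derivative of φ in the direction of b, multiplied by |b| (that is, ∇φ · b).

∂φ/∂x = -6*y*z + 3
∂φ/∂y = -6*x*z
∂φ/∂z = -6*x*y
∇φ at (3, -3, -3) = (-51, 54, 54)
∇φ · b = (-51)(4) + (54)(1) + (54)(2) = -42

-42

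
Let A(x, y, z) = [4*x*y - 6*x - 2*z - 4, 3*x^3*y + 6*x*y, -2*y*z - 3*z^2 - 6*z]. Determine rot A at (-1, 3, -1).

(∇×A)₁ = ∂A₃/∂y − ∂A₂/∂z = -2*z
(∇×A)₂ = ∂A₁/∂z − ∂A₃/∂x = -2
(∇×A)₃ = ∂A₂/∂x − ∂A₁/∂y = 9*x^2*y - 4*x + 6*y
∇×A = (-2*z, -2, 9*x^2*y - 4*x + 6*y)
At (-1, 3, -1): (2, -2, 49).

(2, -2, 49)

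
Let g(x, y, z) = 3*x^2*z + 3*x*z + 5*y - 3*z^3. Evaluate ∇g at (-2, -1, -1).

∂g/∂x = 6*x*z + 3*z
∂g/∂y = 5
∂g/∂z = 3*x^2 + 3*x - 9*z^2
∇g = (6*x*z + 3*z, 5, 3*x^2 + 3*x - 9*z^2)
At (-2, -1, -1): (9, 5, -3).

(9, 5, -3)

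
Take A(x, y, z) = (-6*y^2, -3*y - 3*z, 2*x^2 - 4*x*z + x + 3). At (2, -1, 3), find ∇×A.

(3, 3, -12)

(∇×A)₁ = ∂A₃/∂y − ∂A₂/∂z = 3
(∇×A)₂ = ∂A₁/∂z − ∂A₃/∂x = -4*x + 4*z - 1
(∇×A)₃ = ∂A₂/∂x − ∂A₁/∂y = 12*y
∇×A = (3, -4*x + 4*z - 1, 12*y)
At (2, -1, 3): (3, 3, -12).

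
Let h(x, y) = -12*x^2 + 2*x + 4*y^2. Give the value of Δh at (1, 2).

-16

∂²h/∂x² = -24
∂²h/∂y² = 8
∇²h = -16
At (1, 2): -16.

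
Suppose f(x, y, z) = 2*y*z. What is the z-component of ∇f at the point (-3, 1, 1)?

(∇f)_3 = ∂f/∂z = 2*y
At (-3, 1, 1): 2.

2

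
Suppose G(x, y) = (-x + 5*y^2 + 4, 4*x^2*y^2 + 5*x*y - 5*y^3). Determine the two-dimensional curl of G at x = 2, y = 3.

129

∂G₂/∂x = 8*x*y^2 + 5*y
∂G₁/∂y = 10*y
Scalar curl = 8*x*y^2 - 5*y
At (2, 3): 129.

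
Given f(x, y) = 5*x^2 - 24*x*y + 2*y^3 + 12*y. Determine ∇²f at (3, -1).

-2

∂²f/∂x² = 10
∂²f/∂y² = 12*y
∇²f = 12*y + 10
At (3, -1): -2.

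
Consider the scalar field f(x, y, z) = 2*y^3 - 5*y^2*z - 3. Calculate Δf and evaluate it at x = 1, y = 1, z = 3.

∂²f/∂x² = 0
∂²f/∂y² = 2*(6*y - 5*z)
∂²f/∂z² = 0
∇²f = 12*y - 10*z
At (1, 1, 3): -18.

-18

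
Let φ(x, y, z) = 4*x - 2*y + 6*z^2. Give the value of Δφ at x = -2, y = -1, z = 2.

∂²φ/∂x² = 0
∂²φ/∂y² = 0
∂²φ/∂z² = 12
∇²φ = 12
At (-2, -1, 2): 12.

12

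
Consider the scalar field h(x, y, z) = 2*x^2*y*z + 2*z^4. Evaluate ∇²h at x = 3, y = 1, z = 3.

∂²h/∂x² = 4*y*z
∂²h/∂y² = 0
∂²h/∂z² = 24*z^2
∇²h = 4*y*z + 24*z^2
At (3, 1, 3): 228.

228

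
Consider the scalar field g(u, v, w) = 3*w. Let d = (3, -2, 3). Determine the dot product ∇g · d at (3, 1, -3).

9

∂g/∂u = 0
∂g/∂v = 0
∂g/∂w = 3
∇g at (3, 1, -3) = (0, 0, 3)
∇g · d = (0)(3) + (0)(-2) + (3)(3) = 9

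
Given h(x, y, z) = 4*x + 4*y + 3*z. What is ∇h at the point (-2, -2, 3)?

(4, 4, 3)

∂h/∂x = 4
∂h/∂y = 4
∂h/∂z = 3
∇h = (4, 4, 3)
At (-2, -2, 3): (4, 4, 3).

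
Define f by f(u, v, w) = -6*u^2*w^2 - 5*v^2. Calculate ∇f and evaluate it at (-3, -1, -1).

∂f/∂u = -12*u*w^2
∂f/∂v = -10*v
∂f/∂w = -12*u^2*w
∇f = (-12*u*w^2, -10*v, -12*u^2*w)
At (-3, -1, -1): (36, 10, 108).

(36, 10, 108)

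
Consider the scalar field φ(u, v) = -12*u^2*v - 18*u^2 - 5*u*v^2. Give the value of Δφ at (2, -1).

∂²φ/∂u² = -12*(2*v + 3)
∂²φ/∂v² = -10*u
∇²φ = -10*u - 24*v - 36
At (2, -1): -32.

-32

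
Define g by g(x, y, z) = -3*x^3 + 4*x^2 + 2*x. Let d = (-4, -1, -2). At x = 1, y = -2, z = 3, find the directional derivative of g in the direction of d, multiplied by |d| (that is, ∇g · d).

-4

∂g/∂x = -9*x^2 + 8*x + 2
∂g/∂y = 0
∂g/∂z = 0
∇g at (1, -2, 3) = (1, 0, 0)
∇g · d = (1)(-4) + (0)(-1) + (0)(-2) = -4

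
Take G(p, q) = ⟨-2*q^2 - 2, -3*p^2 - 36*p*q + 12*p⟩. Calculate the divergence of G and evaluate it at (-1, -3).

36

∂G₁/∂p = 0
∂G₂/∂q = -36*p
∇·G = -36*p
At (-1, -3): 36.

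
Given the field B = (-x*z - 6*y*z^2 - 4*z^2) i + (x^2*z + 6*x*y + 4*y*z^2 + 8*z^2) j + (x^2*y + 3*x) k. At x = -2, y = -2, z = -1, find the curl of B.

(0, -25, -2)

(∇×B)₁ = ∂B₃/∂y − ∂B₂/∂z = -8*y*z - 16*z
(∇×B)₂ = ∂B₁/∂z − ∂B₃/∂x = -2*x*y - x - 12*y*z - 8*z - 3
(∇×B)₃ = ∂B₂/∂x − ∂B₁/∂y = 2*x*z + 6*y + 6*z^2
∇×B = (-8*y*z - 16*z, -2*x*y - x - 12*y*z - 8*z - 3, 2*x*z + 6*y + 6*z^2)
At (-2, -2, -1): (0, -25, -2).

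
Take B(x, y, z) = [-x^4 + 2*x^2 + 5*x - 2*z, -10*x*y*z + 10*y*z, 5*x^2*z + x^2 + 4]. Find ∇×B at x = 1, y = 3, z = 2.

(0, -24, -60)

(∇×B)₁ = ∂B₃/∂y − ∂B₂/∂z = 10*x*y - 10*y
(∇×B)₂ = ∂B₁/∂z − ∂B₃/∂x = -10*x*z - 2*x - 2
(∇×B)₃ = ∂B₂/∂x − ∂B₁/∂y = -10*y*z
∇×B = (10*x*y - 10*y, -10*x*z - 2*x - 2, -10*y*z)
At (1, 3, 2): (0, -24, -60).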